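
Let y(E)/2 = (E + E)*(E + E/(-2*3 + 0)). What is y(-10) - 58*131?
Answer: -21794/3 ≈ -7264.7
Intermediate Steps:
y(E) = 10*E**2/3 (y(E) = 2*((E + E)*(E + E/(-2*3 + 0))) = 2*((2*E)*(E + E/(-6 + 0))) = 2*((2*E)*(E + E/(-6))) = 2*((2*E)*(E + E*(-1/6))) = 2*((2*E)*(E - E/6)) = 2*((2*E)*(5*E/6)) = 2*(5*E**2/3) = 10*E**2/3)
y(-10) - 58*131 = (10/3)*(-10)**2 - 58*131 = (10/3)*100 - 7598 = 1000/3 - 7598 = -21794/3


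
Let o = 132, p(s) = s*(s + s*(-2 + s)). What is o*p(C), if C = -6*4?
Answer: -1900800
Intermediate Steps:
C = -24
o*p(C) = 132*((-24)²*(-1 - 24)) = 132*(576*(-25)) = 132*(-14400) = -1900800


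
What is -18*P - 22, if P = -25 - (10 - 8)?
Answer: 464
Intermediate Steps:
P = -27 (P = -25 - 1*2 = -25 - 2 = -27)
-18*P - 22 = -18*(-27) - 22 = 486 - 22 = 464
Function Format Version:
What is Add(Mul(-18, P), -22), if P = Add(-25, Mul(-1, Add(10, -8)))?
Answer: 464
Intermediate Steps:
P = -27 (P = Add(-25, Mul(-1, 2)) = Add(-25, -2) = -27)
Add(Mul(-18, P), -22) = Add(Mul(-18, -27), -22) = Add(486, -22) = 464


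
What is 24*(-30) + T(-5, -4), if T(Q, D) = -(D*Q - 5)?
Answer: -735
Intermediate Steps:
T(Q, D) = 5 - D*Q (T(Q, D) = -(-5 + D*Q) = 5 - D*Q)
24*(-30) + T(-5, -4) = 24*(-30) + (5 - 1*(-4)*(-5)) = -720 + (5 - 20) = -720 - 15 = -735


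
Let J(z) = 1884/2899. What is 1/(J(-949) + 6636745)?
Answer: 2899/19239925639 ≈ 1.5068e-7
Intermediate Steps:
J(z) = 1884/2899 (J(z) = 1884*(1/2899) = 1884/2899)
1/(J(-949) + 6636745) = 1/(1884/2899 + 6636745) = 1/(19239925639/2899) = 2899/19239925639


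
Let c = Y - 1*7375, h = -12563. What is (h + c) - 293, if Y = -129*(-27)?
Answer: -16748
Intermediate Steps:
Y = 3483
c = -3892 (c = 3483 - 1*7375 = 3483 - 7375 = -3892)
(h + c) - 293 = (-12563 - 3892) - 293 = -16455 - 293 = -16748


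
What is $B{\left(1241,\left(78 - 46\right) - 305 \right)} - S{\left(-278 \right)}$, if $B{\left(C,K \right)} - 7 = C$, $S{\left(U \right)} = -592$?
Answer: $1840$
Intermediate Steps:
$B{\left(C,K \right)} = 7 + C$
$B{\left(1241,\left(78 - 46\right) - 305 \right)} - S{\left(-278 \right)} = \left(7 + 1241\right) - -592 = 1248 + 592 = 1840$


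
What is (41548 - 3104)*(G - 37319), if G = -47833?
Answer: -3273583488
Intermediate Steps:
(41548 - 3104)*(G - 37319) = (41548 - 3104)*(-47833 - 37319) = 38444*(-85152) = -3273583488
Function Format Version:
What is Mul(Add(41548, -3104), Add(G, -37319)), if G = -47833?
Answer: -3273583488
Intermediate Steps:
Mul(Add(41548, -3104), Add(G, -37319)) = Mul(Add(41548, -3104), Add(-47833, -37319)) = Mul(38444, -85152) = -3273583488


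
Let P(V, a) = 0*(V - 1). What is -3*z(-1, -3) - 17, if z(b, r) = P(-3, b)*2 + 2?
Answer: -23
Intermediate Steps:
P(V, a) = 0 (P(V, a) = 0*(-1 + V) = 0)
z(b, r) = 2 (z(b, r) = 0*2 + 2 = 0 + 2 = 2)
-3*z(-1, -3) - 17 = -3*2 - 17 = -6 - 17 = -23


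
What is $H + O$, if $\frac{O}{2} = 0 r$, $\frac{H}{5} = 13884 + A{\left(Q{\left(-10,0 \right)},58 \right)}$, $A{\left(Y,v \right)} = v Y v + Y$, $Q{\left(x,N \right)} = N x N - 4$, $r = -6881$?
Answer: $2120$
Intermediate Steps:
$Q{\left(x,N \right)} = -4 + x N^{2}$ ($Q{\left(x,N \right)} = x N^{2} - 4 = -4 + x N^{2}$)
$A{\left(Y,v \right)} = Y + Y v^{2}$ ($A{\left(Y,v \right)} = Y v v + Y = Y v^{2} + Y = Y + Y v^{2}$)
$H = 2120$ ($H = 5 \left(13884 + \left(-4 - 10 \cdot 0^{2}\right) \left(1 + 58^{2}\right)\right) = 5 \left(13884 + \left(-4 - 0\right) \left(1 + 3364\right)\right) = 5 \left(13884 + \left(-4 + 0\right) 3365\right) = 5 \left(13884 - 13460\right) = 5 \cdot 424 = 2120$)
$O = 0$ ($O = 2 \cdot 0 \left(-6881\right) = 2 \cdot 0 = 0$)
$H + O = 2120 + 0 = 2120$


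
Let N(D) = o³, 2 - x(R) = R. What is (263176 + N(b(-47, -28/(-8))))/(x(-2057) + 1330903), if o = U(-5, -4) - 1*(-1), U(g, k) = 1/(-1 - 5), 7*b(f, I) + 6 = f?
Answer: 56846141/287919792 ≈ 0.19744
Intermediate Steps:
x(R) = 2 - R
b(f, I) = -6/7 + f/7
U(g, k) = -⅙ (U(g, k) = 1/(-6) = -⅙)
o = ⅚ (o = -⅙ - 1*(-1) = -⅙ + 1 = ⅚ ≈ 0.83333)
N(D) = 125/216 (N(D) = (⅚)³ = 125/216)
(263176 + N(b(-47, -28/(-8))))/(x(-2057) + 1330903) = (263176 + 125/216)/((2 - 1*(-2057)) + 1330903) = 56846141/(216*((2 + 2057) + 1330903)) = 56846141/(216*(2059 + 1330903)) = (56846141/216)/1332962 = (56846141/216)*(1/1332962) = 56846141/287919792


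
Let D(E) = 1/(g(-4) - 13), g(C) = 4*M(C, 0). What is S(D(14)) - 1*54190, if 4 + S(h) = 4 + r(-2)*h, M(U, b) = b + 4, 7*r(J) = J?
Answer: -1137992/21 ≈ -54190.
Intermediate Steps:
r(J) = J/7
M(U, b) = 4 + b
g(C) = 16 (g(C) = 4*(4 + 0) = 4*4 = 16)
D(E) = 1/3 (D(E) = 1/(16 - 13) = 1/3)
S(h) = -2*h/7 (S(h) = -4 + (4 + ((1/7)*(-2))*h) = -4 + (4 - 2*h/7) = -2*h/7)
S(D(14)) - 1*54190 = -2/7*1/3 - 1*54190 = -2/21 - 54190 = -1137992/21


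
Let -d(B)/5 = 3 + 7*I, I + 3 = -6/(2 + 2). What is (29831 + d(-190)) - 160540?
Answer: -261133/2 ≈ -1.3057e+5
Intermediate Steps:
I = -9/2 (I = -3 - 6/(2 + 2) = -3 - 6/4 = -3 - 6*¼ = -3 - 3/2 = -9/2 ≈ -4.5000)
d(B) = 285/2 (d(B) = -5*(3 + 7*(-9/2)) = -5*(3 - 63/2) = -5*(-57/2) = 285/2)
(29831 + d(-190)) - 160540 = (29831 + 285/2) - 160540 = 59947/2 - 160540 = -261133/2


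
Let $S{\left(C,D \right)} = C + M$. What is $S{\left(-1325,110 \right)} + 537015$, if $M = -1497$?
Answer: $534193$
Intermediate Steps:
$S{\left(C,D \right)} = -1497 + C$ ($S{\left(C,D \right)} = C - 1497 = -1497 + C$)
$S{\left(-1325,110 \right)} + 537015 = \left(-1497 - 1325\right) + 537015 = -2822 + 537015 = 534193$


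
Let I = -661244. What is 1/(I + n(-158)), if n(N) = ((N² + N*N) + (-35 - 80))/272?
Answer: -272/179808555 ≈ -1.5127e-6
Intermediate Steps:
n(N) = -115/272 + N²/136 (n(N) = ((N² + N²) - 115)*(1/272) = (2*N² - 115)*(1/272) = (-115 + 2*N²)*(1/272) = -115/272 + N²/136)
1/(I + n(-158)) = 1/(-661244 + (-115/272 + (1/136)*(-158)²)) = 1/(-661244 + (-115/272 + (1/136)*24964)) = 1/(-661244 + (-115/272 + 6241/34)) = 1/(-661244 + 49813/272) = 1/(-179808555/272) = -272/179808555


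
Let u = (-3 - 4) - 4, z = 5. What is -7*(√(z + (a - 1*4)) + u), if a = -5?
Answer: 77 - 14*I ≈ 77.0 - 14.0*I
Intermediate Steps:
u = -11 (u = -7 - 4 = -11)
-7*(√(z + (a - 1*4)) + u) = -7*(√(5 + (-5 - 1*4)) - 11) = -7*(√(5 + (-5 - 4)) - 11) = -7*(√(5 - 9) - 11) = -7*(√(-4) - 11) = -7*(2*I - 11) = -7*(-11 + 2*I) = 77 - 14*I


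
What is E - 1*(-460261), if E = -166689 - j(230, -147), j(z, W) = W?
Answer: 293719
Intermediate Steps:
E = -166542 (E = -166689 - 1*(-147) = -166689 + 147 = -166542)
E - 1*(-460261) = -166542 - 1*(-460261) = -166542 + 460261 = 293719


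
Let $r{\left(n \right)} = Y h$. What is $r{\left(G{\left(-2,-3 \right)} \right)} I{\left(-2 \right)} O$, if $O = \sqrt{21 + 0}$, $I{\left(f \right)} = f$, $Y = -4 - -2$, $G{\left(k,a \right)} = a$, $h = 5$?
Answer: $20 \sqrt{21} \approx 91.651$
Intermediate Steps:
$Y = -2$ ($Y = -4 + 2 = -2$)
$r{\left(n \right)} = -10$ ($r{\left(n \right)} = \left(-2\right) 5 = -10$)
$O = \sqrt{21} \approx 4.5826$
$r{\left(G{\left(-2,-3 \right)} \right)} I{\left(-2 \right)} O = \left(-10\right) \left(-2\right) \sqrt{21} = 20 \sqrt{21}$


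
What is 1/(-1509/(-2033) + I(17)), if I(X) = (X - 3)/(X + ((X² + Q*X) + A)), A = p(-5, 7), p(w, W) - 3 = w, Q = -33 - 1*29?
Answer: 762375/551644 ≈ 1.3820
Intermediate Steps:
Q = -62 (Q = -33 - 29 = -62)
p(w, W) = 3 + w
A = -2 (A = 3 - 5 = -2)
I(X) = (-3 + X)/(-2 + X² - 61*X) (I(X) = (X - 3)/(X + ((X² - 62*X) - 2)) = (-3 + X)/(X + (-2 + X² - 62*X)) = (-3 + X)/(-2 + X² - 61*X))
1/(-1509/(-2033) + I(17)) = 1/(-1509/(-2033) + (-3 + 17)/(-2 + 17² - 61*17)) = 1/(-1509*(-1/2033) + 14/(-2 + 289 - 1037)) = 1/(1509/2033 + 14/(-750)) = 1/(1509/2033 - 1/750*14) = 1/(1509/2033 - 7/375) = 1/(551644/762375) = 762375/551644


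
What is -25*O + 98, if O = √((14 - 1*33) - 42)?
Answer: 98 - 25*I*√61 ≈ 98.0 - 195.26*I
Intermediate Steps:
O = I*√61 (O = √((14 - 33) - 42) = √(-19 - 42) = √(-61) = I*√61 ≈ 7.8102*I)
-25*O + 98 = -25*I*√61 + 98 = 98 - 25*I*√61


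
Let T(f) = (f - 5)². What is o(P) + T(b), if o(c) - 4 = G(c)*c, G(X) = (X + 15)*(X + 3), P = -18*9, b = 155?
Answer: -3763922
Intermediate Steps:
T(f) = (-5 + f)²
P = -162
G(X) = (3 + X)*(15 + X) (G(X) = (15 + X)*(3 + X) = (3 + X)*(15 + X))
o(c) = 4 + c*(45 + c² + 18*c) (o(c) = 4 + (45 + c² + 18*c)*c = 4 + c*(45 + c² + 18*c))
o(P) + T(b) = (4 - 162*(45 + (-162)² + 18*(-162))) + (-5 + 155)² = (4 - 162*(45 + 26244 - 2916)) + 150² = (4 - 162*23373) + 22500 = (4 - 3786426) + 22500 = -3786422 + 22500 = -3763922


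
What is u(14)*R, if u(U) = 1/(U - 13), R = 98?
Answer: 98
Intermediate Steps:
u(U) = 1/(-13 + U)
u(14)*R = 98/(-13 + 14) = 98/1 = 1*98 = 98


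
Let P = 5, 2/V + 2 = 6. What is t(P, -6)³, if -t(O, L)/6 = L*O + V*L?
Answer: 7762392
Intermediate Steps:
V = ½ (V = 2/(-2 + 6) = 2/4 = 2*(¼) = ½ ≈ 0.50000)
t(O, L) = -3*L - 6*L*O (t(O, L) = -6*(L*O + L/2) = -6*(L/2 + L*O) = -3*L - 6*L*O)
t(P, -6)³ = (-3*(-6)*(1 + 2*5))³ = (-3*(-6)*(1 + 10))³ = (-3*(-6)*11)³ = 198³ = 7762392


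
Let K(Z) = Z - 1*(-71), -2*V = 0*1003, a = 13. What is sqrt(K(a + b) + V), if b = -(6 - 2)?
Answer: 4*sqrt(5) ≈ 8.9443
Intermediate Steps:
b = -4 (b = -1*4 = -4)
V = 0 (V = -0*1003 = -1/2*0 = 0)
K(Z) = 71 + Z (K(Z) = Z + 71 = 71 + Z)
sqrt(K(a + b) + V) = sqrt((71 + (13 - 4)) + 0) = sqrt((71 + 9) + 0) = sqrt(80 + 0) = sqrt(80) = 4*sqrt(5)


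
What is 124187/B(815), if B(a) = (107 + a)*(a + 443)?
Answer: 124187/1159876 ≈ 0.10707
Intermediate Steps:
B(a) = (107 + a)*(443 + a)
124187/B(815) = 124187/(47401 + 815² + 550*815) = 124187/(47401 + 664225 + 448250) = 124187/1159876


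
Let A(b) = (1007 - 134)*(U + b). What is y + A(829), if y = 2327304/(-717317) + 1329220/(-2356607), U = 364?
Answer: 1760562252560990623/1690434263419 ≈ 1.0415e+6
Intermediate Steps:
y = -6438013000268/1690434263419 (y = 2327304*(-1/717317) + 1329220*(-1/2356607) = -2327304/717317 - 1329220/2356607 = -6438013000268/1690434263419 ≈ -3.8085)
A(b) = 317772 + 873*b (A(b) = (1007 - 134)*(364 + b) = 873*(364 + b) = 317772 + 873*b)
y + A(829) = -6438013000268/1690434263419 + (317772 + 873*829) = -6438013000268/1690434263419 + (317772 + 723717) = -6438013000268/1690434263419 + 1041489 = 1760562252560990623/1690434263419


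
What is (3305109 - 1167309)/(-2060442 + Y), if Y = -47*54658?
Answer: -267225/578671 ≈ -0.46179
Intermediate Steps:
Y = -2568926
(3305109 - 1167309)/(-2060442 + Y) = (3305109 - 1167309)/(-2060442 - 2568926) = 2137800/(-4629368) = 2137800*(-1/4629368) = -267225/578671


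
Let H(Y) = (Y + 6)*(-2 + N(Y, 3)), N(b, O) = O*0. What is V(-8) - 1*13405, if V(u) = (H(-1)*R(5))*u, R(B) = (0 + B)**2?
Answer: -11405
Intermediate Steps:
N(b, O) = 0
R(B) = B**2
H(Y) = -12 - 2*Y (H(Y) = (Y + 6)*(-2 + 0) = (6 + Y)*(-2) = -12 - 2*Y)
V(u) = -250*u (V(u) = ((-12 - 2*(-1))*5**2)*u = ((-12 + 2)*25)*u = (-10*25)*u = -250*u)
V(-8) - 1*13405 = -250*(-8) - 1*13405 = 2000 - 13405 = -11405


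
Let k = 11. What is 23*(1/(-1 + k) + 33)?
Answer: 7613/10 ≈ 761.30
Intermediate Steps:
23*(1/(-1 + k) + 33) = 23*(1/(-1 + 11) + 33) = 23*(1/10 + 33) = 23*(⅒ + 33) = 23*(331/10) = 7613/10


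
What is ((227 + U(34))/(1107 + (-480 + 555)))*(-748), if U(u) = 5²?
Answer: -31416/197 ≈ -159.47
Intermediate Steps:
U(u) = 25
((227 + U(34))/(1107 + (-480 + 555)))*(-748) = ((227 + 25)/(1107 + (-480 + 555)))*(-748) = (252/(1107 + 75))*(-748) = (252/1182)*(-748) = (252*(1/1182))*(-748) = (42/197)*(-748) = -31416/197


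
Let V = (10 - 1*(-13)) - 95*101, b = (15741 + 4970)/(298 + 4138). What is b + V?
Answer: -42440681/4436 ≈ -9567.3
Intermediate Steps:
b = 20711/4436 ≈ 4.6688
V = -9572 (V = (10 + 13) - 9595 = 23 - 9595 = -9572)
b + V = 20711/4436 - 9572 = -42440681/4436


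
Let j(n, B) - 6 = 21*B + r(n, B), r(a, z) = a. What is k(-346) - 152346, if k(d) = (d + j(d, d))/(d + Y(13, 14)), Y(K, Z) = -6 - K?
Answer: -55598338/365 ≈ -1.5232e+5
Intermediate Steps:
j(n, B) = 6 + n + 21*B (j(n, B) = 6 + (21*B + n) = 6 + (n + 21*B) = 6 + n + 21*B)
k(d) = (6 + 23*d)/(-19 + d) (k(d) = (d + (6 + d + 21*d))/(d + (-6 - 1*13)) = (d + (6 + 22*d))/(d + (-6 - 13)) = (6 + 23*d)/(d - 19) = (6 + 23*d)/(-19 + d))
k(-346) - 152346 = (6 + 23*(-346))/(-19 - 346) - 152346 = (6 - 7958)/(-365) - 152346 = -1/365*(-7952) - 152346 = 7952/365 - 152346 = -55598338/365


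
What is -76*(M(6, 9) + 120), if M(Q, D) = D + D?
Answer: -10488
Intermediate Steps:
M(Q, D) = 2*D
-76*(M(6, 9) + 120) = -76*(2*9 + 120) = -76*(18 + 120) = -76*138 = -10488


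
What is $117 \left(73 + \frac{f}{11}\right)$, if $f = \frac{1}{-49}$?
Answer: $\frac{4603482}{539} \approx 8540.8$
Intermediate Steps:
$f = - \frac{1}{49} \approx -0.020408$
$117 \left(73 + \frac{f}{11}\right) = 117 \left(73 - \frac{1}{49 \cdot 11}\right) = 117 \left(73 - \frac{1}{539}\right) = 117 \cdot \frac{39346}{539} = \frac{4603482}{539}$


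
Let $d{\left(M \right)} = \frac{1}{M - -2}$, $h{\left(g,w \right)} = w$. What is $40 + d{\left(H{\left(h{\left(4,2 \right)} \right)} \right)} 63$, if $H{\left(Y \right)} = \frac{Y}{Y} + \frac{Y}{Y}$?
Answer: $\frac{223}{4} \approx 55.75$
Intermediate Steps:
$H{\left(Y \right)} = 2$ ($H{\left(Y \right)} = 1 + 1 = 2$)
$d{\left(M \right)} = \frac{1}{2 + M}$ ($d{\left(M \right)} = \frac{1}{M + 2} = \frac{1}{2 + M}$)
$40 + d{\left(H{\left(h{\left(4,2 \right)} \right)} \right)} 63 = 40 + \frac{1}{2 + 2} \cdot 63 = 40 + \frac{1}{4} \cdot 63 = 40 + \frac{63}{4} = \frac{223}{4}$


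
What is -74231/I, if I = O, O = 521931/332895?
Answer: -8237042915/173977 ≈ -47346.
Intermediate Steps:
O = 173977/110965 (O = 521931*(1/332895) = 173977/110965 ≈ 1.5679)
I = 173977/110965 ≈ 1.5679
-74231/I = -74231/173977/110965 = -74231*110965/173977 = -8237042915/173977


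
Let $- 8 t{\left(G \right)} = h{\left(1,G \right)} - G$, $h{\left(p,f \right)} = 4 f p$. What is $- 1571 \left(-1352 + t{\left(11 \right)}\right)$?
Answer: $\frac{17043779}{8} \approx 2.1305 \cdot 10^{6}$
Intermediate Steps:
$h{\left(p,f \right)} = 4 f p$
$t{\left(G \right)} = - \frac{3 G}{8}$ ($t{\left(G \right)} = - \frac{4 G 1 - G}{8} = - \frac{4 G - G}{8} = - \frac{3 G}{8}$)
$- 1571 \left(-1352 + t{\left(11 \right)}\right) = - 1571 \left(-1352 - \frac{33}{8}\right) = \left(-1571\right) \left(- \frac{10849}{8}\right) = \frac{17043779}{8}$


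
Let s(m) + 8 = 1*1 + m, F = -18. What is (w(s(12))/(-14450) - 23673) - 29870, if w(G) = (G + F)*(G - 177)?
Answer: -386849293/7225 ≈ -53543.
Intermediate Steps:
s(m) = -7 + m (s(m) = -8 + (1*1 + m) = -8 + (1 + m) = -7 + m)
w(G) = (-177 + G)*(-18 + G) (w(G) = (G - 18)*(G - 177) = (-18 + G)*(-177 + G) = (-177 + G)*(-18 + G))
(w(s(12))/(-14450) - 23673) - 29870 = ((3186 + (-7 + 12)² - 195*(-7 + 12))/(-14450) - 23673) - 29870 = ((3186 + 5² - 195*5)*(-1/14450) - 23673) - 29870 = ((3186 + 25 - 975)*(-1/14450) - 23673) - 29870 = (2236*(-1/14450) - 23673) - 29870 = (-1118/7225 - 23673) - 29870 = -171038543/7225 - 29870 = -386849293/7225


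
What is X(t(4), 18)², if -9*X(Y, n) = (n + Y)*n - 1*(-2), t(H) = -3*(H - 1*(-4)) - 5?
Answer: 38416/81 ≈ 474.27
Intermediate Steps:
t(H) = -17 - 3*H (t(H) = -3*(H + 4) - 5 = -3*(4 + H) - 5 = (-12 - 3*H) - 5 = -17 - 3*H)
X(Y, n) = -2/9 - n*(Y + n)/9 (X(Y, n) = -((n + Y)*n - 1*(-2))/9 = -((Y + n)*n + 2)/9 = -(n*(Y + n) + 2)/9 = -(2 + n*(Y + n))/9 = -2/9 - n*(Y + n)/9)
X(t(4), 18)² = (-2/9 - ⅑*18² - ⅑*(-17 - 3*4)*18)² = (-2/9 - ⅑*324 - ⅑*(-17 - 12)*18)² = (-2/9 - 36 - ⅑*(-29)*18)² = (-2/9 - 36 + 58)² = (196/9)² = 38416/81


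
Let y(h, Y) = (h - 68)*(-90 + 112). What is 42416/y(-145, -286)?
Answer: -1928/213 ≈ -9.0516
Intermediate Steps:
y(h, Y) = -1496 + 22*h (y(h, Y) = (-68 + h)*22 = -1496 + 22*h)
42416/y(-145, -286) = 42416/(-1496 + 22*(-145)) = 42416/(-1496 - 3190) = 42416/(-4686) = 42416*(-1/4686) = -1928/213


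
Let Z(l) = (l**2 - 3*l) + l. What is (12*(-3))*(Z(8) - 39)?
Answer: -324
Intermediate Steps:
Z(l) = l**2 - 2*l
(12*(-3))*(Z(8) - 39) = (12*(-3))*(8*(-2 + 8) - 39) = -36*(8*6 - 39) = -36*(48 - 39) = -36*9 = -324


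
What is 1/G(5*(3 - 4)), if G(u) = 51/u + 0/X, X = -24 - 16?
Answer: -5/51 ≈ -0.098039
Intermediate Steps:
X = -40
G(u) = 51/u (G(u) = 51/u + 0/(-40) = 51/u + 0*(-1/40) = 51/u + 0 = 51/u)
1/G(5*(3 - 4)) = 1/(51/((5*(3 - 4)))) = 1/(51/((5*(-1)))) = 1/(51/(-5)) = 1/(51*(-⅕)) = 1/(-51/5) = -5/51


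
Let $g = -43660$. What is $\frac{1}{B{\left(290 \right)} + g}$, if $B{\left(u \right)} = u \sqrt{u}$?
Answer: $- \frac{2183}{94090330} - \frac{29 \sqrt{290}}{188180660} \approx -2.5825 \cdot 10^{-5}$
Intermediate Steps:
$B{\left(u \right)} = u^{\frac{3}{2}}$
$\frac{1}{B{\left(290 \right)} + g} = \frac{1}{290^{\frac{3}{2}} - 43660} = \frac{1}{290 \sqrt{290} - 43660} = \frac{1}{-43660 + 290 \sqrt{290}}$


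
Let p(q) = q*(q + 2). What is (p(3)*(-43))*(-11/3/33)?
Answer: 215/3 ≈ 71.667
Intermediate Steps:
p(q) = q*(2 + q)
(p(3)*(-43))*(-11/3/33) = ((3*(2 + 3))*(-43))*(-11/3/33) = ((3*5)*(-43))*(-11*⅓*(1/33)) = (15*(-43))*(-11/3*1/33) = -645*(-⅑) = 215/3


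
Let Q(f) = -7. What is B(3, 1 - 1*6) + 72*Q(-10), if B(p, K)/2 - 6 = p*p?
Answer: -474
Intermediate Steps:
B(p, K) = 12 + 2*p**2 (B(p, K) = 12 + 2*(p*p) = 12 + 2*p**2)
B(3, 1 - 1*6) + 72*Q(-10) = (12 + 2*3**2) + 72*(-7) = (12 + 2*9) - 504 = (12 + 18) - 504 = 30 - 504 = -474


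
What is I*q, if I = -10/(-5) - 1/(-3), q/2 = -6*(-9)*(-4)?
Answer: -1008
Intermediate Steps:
q = -432 (q = 2*(-6*(-9)*(-4)) = 2*(54*(-4)) = 2*(-216) = -432)
I = 7/3 (I = -10*(-⅕) - 1*(-⅓) = 2 + ⅓ = 7/3 ≈ 2.3333)
I*q = (7/3)*(-432) = -1008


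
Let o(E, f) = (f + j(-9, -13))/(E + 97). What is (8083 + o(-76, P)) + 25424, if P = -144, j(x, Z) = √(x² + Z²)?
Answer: 234501/7 + 5*√10/21 ≈ 33501.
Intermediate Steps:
j(x, Z) = √(Z² + x²)
o(E, f) = (f + 5*√10)/(97 + E) (o(E, f) = (f + √((-13)² + (-9)²))/(E + 97) = (f + √(169 + 81))/(97 + E) = (f + √250)/(97 + E) = (f + 5*√10)/(97 + E))
(8083 + o(-76, P)) + 25424 = (8083 + (-144 + 5*√10)/(97 - 76)) + 25424 = (8083 + (-144 + 5*√10)/21) + 25424 = (8083 + (-48/7 + 5*√10/21)) + 25424 = (56533/7 + 5*√10/21) + 25424 = 234501/7 + 5*√10/21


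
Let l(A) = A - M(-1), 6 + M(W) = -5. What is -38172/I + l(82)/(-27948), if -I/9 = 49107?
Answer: 113969833/1372442436 ≈ 0.083042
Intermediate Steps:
I = -441963 (I = -9*49107 = -441963)
M(W) = -11 (M(W) = -6 - 5 = -11)
l(A) = 11 + A (l(A) = A - 1*(-11) = A + 11 = 11 + A)
-38172/I + l(82)/(-27948) = -38172/(-441963) + (11 + 82)/(-27948) = -38172*(-1/441963) + 93*(-1/27948) = 12724/147321 - 31/9316 = 113969833/1372442436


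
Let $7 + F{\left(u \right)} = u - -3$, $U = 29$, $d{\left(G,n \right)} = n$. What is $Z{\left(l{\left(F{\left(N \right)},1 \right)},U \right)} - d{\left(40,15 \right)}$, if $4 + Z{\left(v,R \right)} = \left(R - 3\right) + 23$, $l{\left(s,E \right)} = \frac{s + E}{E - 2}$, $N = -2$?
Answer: $30$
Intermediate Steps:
$F{\left(u \right)} = -4 + u$ ($F{\left(u \right)} = -7 + \left(u - -3\right) = -7 + \left(u + 3\right) = -7 + \left(3 + u\right) = -4 + u$)
$l{\left(s,E \right)} = \frac{E + s}{-2 + E}$
$Z{\left(v,R \right)} = 16 + R$ ($Z{\left(v,R \right)} = -4 + \left(\left(R - 3\right) + 23\right) = -4 + \left(\left(-3 + R\right) + 23\right) = -4 + \left(20 + R\right) = 16 + R$)
$Z{\left(l{\left(F{\left(N \right)},1 \right)},U \right)} - d{\left(40,15 \right)} = \left(16 + 29\right) - 15 = 45 - 15 = 30$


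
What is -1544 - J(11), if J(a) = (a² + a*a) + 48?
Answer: -1834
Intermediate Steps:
J(a) = 48 + 2*a² (J(a) = (a² + a²) + 48 = 2*a² + 48 = 48 + 2*a²)
-1544 - J(11) = -1544 - (48 + 2*11²) = -1544 - (48 + 2*121) = -1544 - (48 + 242) = -1544 - 1*290 = -1544 - 290 = -1834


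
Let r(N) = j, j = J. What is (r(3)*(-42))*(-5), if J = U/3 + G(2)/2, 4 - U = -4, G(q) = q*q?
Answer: 980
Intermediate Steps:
G(q) = q²
U = 8 (U = 4 - 1*(-4) = 4 + 4 = 8)
J = 14/3 (J = 8/3 + 2²/2 = 8*(⅓) + 4*(½) = 8/3 + 2 = 14/3 ≈ 4.6667)
j = 14/3 ≈ 4.6667
r(N) = 14/3
(r(3)*(-42))*(-5) = ((14/3)*(-42))*(-5) = -196*(-5) = 980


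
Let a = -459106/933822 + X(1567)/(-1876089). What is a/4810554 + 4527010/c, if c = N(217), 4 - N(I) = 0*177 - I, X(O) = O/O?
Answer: 454197563601402939935866/22173059382773808483 ≈ 20484.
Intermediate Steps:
X(O) = 1
a = -143554108376/291988863693 (a = -459106/933822 + 1/(-1876089) = -459106*1/933822 + 1*(-1/1876089) = -229553/466911 - 1/1876089 = -143554108376/291988863693 ≈ -0.49164)
N(I) = 4 + I (N(I) = 4 - (0*177 - I) = 4 - (0 - I) = 4 - (-1)*I = 4 + I)
c = 221 (c = 4 + 217 = 221)
a/4810554 + 4527010/c = -143554108376/291988863693/4810554 + 4527010/221 = -143554108376/291988863693*1/4810554 + 4527010*(1/221) = -10253864884/100330585442415423 + 4527010/221 = 454197563601402939935866/22173059382773808483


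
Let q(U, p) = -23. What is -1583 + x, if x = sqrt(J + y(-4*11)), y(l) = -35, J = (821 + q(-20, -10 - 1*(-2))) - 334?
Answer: -1583 + sqrt(429) ≈ -1562.3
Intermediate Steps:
J = 464 (J = (821 - 23) - 334 = 798 - 334 = 464)
x = sqrt(429) (x = sqrt(464 - 35) = sqrt(429) ≈ 20.712)
-1583 + x = -1583 + sqrt(429)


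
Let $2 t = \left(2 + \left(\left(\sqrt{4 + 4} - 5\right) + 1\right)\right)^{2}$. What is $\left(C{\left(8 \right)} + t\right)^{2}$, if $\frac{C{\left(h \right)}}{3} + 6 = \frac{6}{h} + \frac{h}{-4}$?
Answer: $\frac{4481}{16} + 126 \sqrt{2} \approx 458.25$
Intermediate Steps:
$C{\left(h \right)} = -18 + \frac{18}{h} - \frac{3 h}{4}$ ($C{\left(h \right)} = -18 + 3 \left(\frac{6}{h} + \frac{h}{-4}\right) = -18 + 3 \left(\frac{6}{h} + h \left(- \frac{1}{4}\right)\right) = -18 + 3 \left(\frac{6}{h} - \frac{h}{4}\right) = -18 - \left(- \frac{18}{h} + \frac{3 h}{4}\right) = -18 + \frac{18}{h} - \frac{3 h}{4}$)
$t = \frac{\left(-2 + 2 \sqrt{2}\right)^{2}}{2}$ ($t = \frac{\left(2 + \left(\left(\sqrt{4 + 4} - 5\right) + 1\right)\right)^{2}}{2} = \frac{\left(2 + \left(\left(\sqrt{8} - 5\right) + 1\right)\right)^{2}}{2} = \frac{\left(2 + \left(\left(2 \sqrt{2} - 5\right) + 1\right)\right)^{2}}{2} = \frac{\left(2 + \left(\left(-5 + 2 \sqrt{2}\right) + 1\right)\right)^{2}}{2} = \frac{\left(2 - \left(4 - 2 \sqrt{2}\right)\right)^{2}}{2} = \frac{\left(-2 + 2 \sqrt{2}\right)^{2}}{2} \approx 0.34315$)
$\left(C{\left(8 \right)} + t\right)^{2} = \left(\left(-18 + \frac{18}{8} - 6\right) + \left(6 - 4 \sqrt{2}\right)\right)^{2} = \left(\left(-18 + 18 \cdot \frac{1}{8} - 6\right) + \left(6 - 4 \sqrt{2}\right)\right)^{2} = \left(\left(-18 + \frac{9}{4} - 6\right) + \left(6 - 4 \sqrt{2}\right)\right)^{2} = \left(- \frac{87}{4} + \left(6 - 4 \sqrt{2}\right)\right)^{2} = \left(- \frac{63}{4} - 4 \sqrt{2}\right)^{2}$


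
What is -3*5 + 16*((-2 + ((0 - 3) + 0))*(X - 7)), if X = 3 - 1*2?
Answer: 465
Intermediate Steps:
X = 1 (X = 3 - 2 = 1)
-3*5 + 16*((-2 + ((0 - 3) + 0))*(X - 7)) = -3*5 + 16*((-2 + ((0 - 3) + 0))*(1 - 7)) = -15 + 16*((-2 + (-3 + 0))*(-6)) = -15 + 16*((-2 - 3)*(-6)) = -15 + 16*(-5*(-6)) = -15 + 16*30 = -15 + 480 = 465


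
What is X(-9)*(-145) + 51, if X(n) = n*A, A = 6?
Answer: 7881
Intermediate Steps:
X(n) = 6*n (X(n) = n*6 = 6*n)
X(-9)*(-145) + 51 = (6*(-9))*(-145) + 51 = -54*(-145) + 51 = 7830 + 51 = 7881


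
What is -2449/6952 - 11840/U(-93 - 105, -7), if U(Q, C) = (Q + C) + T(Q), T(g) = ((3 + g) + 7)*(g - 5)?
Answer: -2218649/3340392 ≈ -0.66419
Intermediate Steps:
T(g) = (-5 + g)*(10 + g) (T(g) = (10 + g)*(-5 + g) = (-5 + g)*(10 + g))
U(Q, C) = -50 + C + Q² + 6*Q (U(Q, C) = (Q + C) + (-50 + Q² + 5*Q) = (C + Q) + (-50 + Q² + 5*Q) = -50 + C + Q² + 6*Q)
-2449/6952 - 11840/U(-93 - 105, -7) = -2449/6952 - 11840/(-50 - 7 + (-93 - 105)² + 6*(-93 - 105)) = -2449*1/6952 - 11840/(-50 - 7 + (-198)² + 6*(-198)) = -31/88 - 11840/(-50 - 7 + 39204 - 1188) = -31/88 - 11840/37959 = -2218649/3340392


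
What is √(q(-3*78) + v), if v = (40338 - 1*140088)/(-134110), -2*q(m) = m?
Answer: √21176800482/13411 ≈ 10.851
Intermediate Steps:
q(m) = -m/2
v = 9975/13411 (v = (40338 - 140088)*(-1/134110) = -99750*(-1/134110) = 9975/13411 ≈ 0.74379)
√(q(-3*78) + v) = √(-(-3)*78/2 + 9975/13411) = √(-½*(-234) + 9975/13411) = √(117 + 9975/13411) = √(1579062/13411) = √21176800482/13411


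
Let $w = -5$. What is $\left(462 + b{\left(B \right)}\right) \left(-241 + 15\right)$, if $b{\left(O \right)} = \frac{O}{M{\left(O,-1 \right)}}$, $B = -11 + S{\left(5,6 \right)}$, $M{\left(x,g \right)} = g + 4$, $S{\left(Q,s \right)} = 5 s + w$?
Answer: $- \frac{316400}{3} \approx -1.0547 \cdot 10^{5}$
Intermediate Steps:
$S{\left(Q,s \right)} = -5 + 5 s$ ($S{\left(Q,s \right)} = 5 s - 5 = -5 + 5 s$)
$M{\left(x,g \right)} = 4 + g$
$B = 14$ ($B = -11 + \left(-5 + 5 \cdot 6\right) = -11 + \left(-5 + 30\right) = -11 + 25 = 14$)
$b{\left(O \right)} = \frac{O}{3}$ ($b{\left(O \right)} = \frac{O}{4 - 1} = \frac{O}{3}$)
$\left(462 + b{\left(B \right)}\right) \left(-241 + 15\right) = \left(462 + \frac{1}{3} \cdot 14\right) \left(-241 + 15\right) = \left(462 + \frac{14}{3}\right) \left(-226\right) = \frac{1400}{3} \left(-226\right) = - \frac{316400}{3}$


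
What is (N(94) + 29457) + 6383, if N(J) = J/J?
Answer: 35841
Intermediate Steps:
N(J) = 1
(N(94) + 29457) + 6383 = (1 + 29457) + 6383 = 29458 + 6383 = 35841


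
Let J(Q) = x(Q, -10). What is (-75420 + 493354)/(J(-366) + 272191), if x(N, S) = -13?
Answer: 208967/136089 ≈ 1.5355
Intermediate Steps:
J(Q) = -13
(-75420 + 493354)/(J(-366) + 272191) = (-75420 + 493354)/(-13 + 272191) = 417934/272178 = 417934*(1/272178) = 208967/136089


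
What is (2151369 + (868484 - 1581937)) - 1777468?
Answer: -339552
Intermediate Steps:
(2151369 + (868484 - 1581937)) - 1777468 = (2151369 - 713453) - 1777468 = 1437916 - 1777468 = -339552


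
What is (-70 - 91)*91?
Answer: -14651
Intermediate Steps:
(-70 - 91)*91 = -161*91 = -14651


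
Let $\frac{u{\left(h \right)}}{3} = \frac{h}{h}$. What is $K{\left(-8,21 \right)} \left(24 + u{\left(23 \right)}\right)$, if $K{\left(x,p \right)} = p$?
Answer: $567$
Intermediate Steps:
$u{\left(h \right)} = 3$ ($u{\left(h \right)} = 3 \frac{h}{h} = 3 \cdot 1 = 3$)
$K{\left(-8,21 \right)} \left(24 + u{\left(23 \right)}\right) = 21 \left(24 + 3\right) = 21 \cdot 27 = 567$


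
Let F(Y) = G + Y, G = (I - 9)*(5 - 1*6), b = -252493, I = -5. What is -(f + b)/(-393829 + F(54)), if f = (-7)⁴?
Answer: -250092/393761 ≈ -0.63514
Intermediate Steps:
G = 14 (G = (-5 - 9)*(5 - 1*6) = -14*(5 - 6) = -14*(-1) = 14)
F(Y) = 14 + Y
f = 2401
-(f + b)/(-393829 + F(54)) = -(2401 - 252493)/(-393829 + (14 + 54)) = -(-250092)/(-393829 + 68) = -(-250092)/(-393761) = -(-250092)*(-1)/393761 = -1*250092/393761 = -250092/393761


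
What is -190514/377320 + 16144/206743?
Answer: -16647990911/39004134380 ≈ -0.42683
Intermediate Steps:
-190514/377320 + 16144/206743 = -190514*1/377320 + 16144*(1/206743) = -95257/188660 + 16144/206743 = -16647990911/39004134380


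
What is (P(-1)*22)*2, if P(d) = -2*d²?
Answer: -88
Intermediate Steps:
(P(-1)*22)*2 = (-2*(-1)²*22)*2 = (-2*1*22)*2 = -2*22*2 = -44*2 = -88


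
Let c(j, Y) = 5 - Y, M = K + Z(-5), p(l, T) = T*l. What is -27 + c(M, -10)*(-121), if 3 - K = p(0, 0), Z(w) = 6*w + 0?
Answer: -1842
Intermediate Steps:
Z(w) = 6*w
K = 3 (K = 3 - 0*0 = 3 - 1*0 = 3 + 0 = 3)
M = -27 (M = 3 + 6*(-5) = 3 - 30 = -27)
-27 + c(M, -10)*(-121) = -27 + (5 - 1*(-10))*(-121) = -27 + (5 + 10)*(-121) = -27 + 15*(-121) = -27 - 1815 = -1842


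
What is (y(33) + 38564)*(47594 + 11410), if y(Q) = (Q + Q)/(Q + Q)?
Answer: 2275489260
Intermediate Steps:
y(Q) = 1 (y(Q) = (2*Q)/((2*Q)) = (2*Q)*(1/(2*Q)) = 1)
(y(33) + 38564)*(47594 + 11410) = (1 + 38564)*(47594 + 11410) = 38565*59004 = 2275489260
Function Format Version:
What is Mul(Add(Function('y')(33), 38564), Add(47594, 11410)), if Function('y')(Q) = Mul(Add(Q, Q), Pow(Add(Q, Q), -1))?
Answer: 2275489260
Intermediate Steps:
Function('y')(Q) = 1 (Function('y')(Q) = Mul(Mul(2, Q), Pow(Mul(2, Q), -1)) = Mul(Mul(2, Q), Mul(Rational(1, 2), Pow(Q, -1))) = 1)
Mul(Add(Function('y')(33), 38564), Add(47594, 11410)) = Mul(Add(1, 38564), Add(47594, 11410)) = Mul(38565, 59004) = 2275489260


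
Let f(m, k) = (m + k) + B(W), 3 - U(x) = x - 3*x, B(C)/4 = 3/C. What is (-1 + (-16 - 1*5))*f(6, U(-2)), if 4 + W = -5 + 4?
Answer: -286/5 ≈ -57.200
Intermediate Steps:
W = -5 (W = -4 + (-5 + 4) = -4 - 1 = -5)
B(C) = 12/C (B(C) = 4*(3/C) = 12/C)
U(x) = 3 + 2*x (U(x) = 3 - (x - 3*x) = 3 - (-2)*x = 3 + 2*x)
f(m, k) = -12/5 + k + m (f(m, k) = (m + k) + 12/(-5) = (k + m) + 12*(-1/5) = (k + m) - 12/5 = -12/5 + k + m)
(-1 + (-16 - 1*5))*f(6, U(-2)) = (-1 + (-16 - 1*5))*(-12/5 + (3 + 2*(-2)) + 6) = (-1 + (-16 - 5))*(-12/5 + (3 - 4) + 6) = (-1 - 21)*(-12/5 - 1 + 6) = -22*13/5 = -286/5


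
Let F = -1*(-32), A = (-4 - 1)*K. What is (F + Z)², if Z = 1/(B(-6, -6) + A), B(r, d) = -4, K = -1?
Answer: 1089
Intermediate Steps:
A = 5 (A = (-4 - 1)*(-1) = -5*(-1) = 5)
Z = 1 (Z = 1/(-4 + 5) = 1/1 = 1)
F = 32
(F + Z)² = (32 + 1)² = 33² = 1089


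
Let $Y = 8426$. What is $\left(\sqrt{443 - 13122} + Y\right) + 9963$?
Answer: $18389 + i \sqrt{12679} \approx 18389.0 + 112.6 i$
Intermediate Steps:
$\left(\sqrt{443 - 13122} + Y\right) + 9963 = \left(\sqrt{443 - 13122} + 8426\right) + 9963 = \left(\sqrt{-12679} + 8426\right) + 9963 = \left(i \sqrt{12679} + 8426\right) + 9963 = \left(8426 + i \sqrt{12679}\right) + 9963 = 18389 + i \sqrt{12679}$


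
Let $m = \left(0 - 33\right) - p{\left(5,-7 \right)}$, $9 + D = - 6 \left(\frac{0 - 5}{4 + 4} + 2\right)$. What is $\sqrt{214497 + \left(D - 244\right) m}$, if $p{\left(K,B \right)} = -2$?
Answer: $\frac{\sqrt{890383}}{2} \approx 471.8$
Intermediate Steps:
$D = - \frac{69}{4}$ ($D = -9 - 6 \left(\frac{0 - 5}{4 + 4} + 2\right) = -9 - 6 \left(- \frac{5}{8} + 2\right) = -9 - \frac{33}{4} = - \frac{69}{4} \approx -17.25$)
$m = -31$ ($m = \left(0 - 33\right) - -2 = \left(0 - 33\right) + 2 = -33 + 2 = -31$)
$\sqrt{214497 + \left(D - 244\right) m} = \sqrt{214497 + \left(- \frac{69}{4} - 244\right) \left(-31\right)} = \sqrt{214497 - - \frac{32395}{4}} = \sqrt{214497 + \frac{32395}{4}} = \sqrt{\frac{890383}{4}} = \frac{\sqrt{890383}}{2}$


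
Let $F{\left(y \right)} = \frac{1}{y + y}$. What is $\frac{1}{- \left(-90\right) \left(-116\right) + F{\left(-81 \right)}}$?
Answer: $- \frac{162}{1691281} \approx -9.5785 \cdot 10^{-5}$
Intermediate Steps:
$F{\left(y \right)} = \frac{1}{2 y}$
$\frac{1}{- \left(-90\right) \left(-116\right) + F{\left(-81 \right)}} = \frac{1}{- \left(-90\right) \left(-116\right) + \frac{1}{2 \left(-81\right)}} = \frac{1}{\left(-1\right) 10440 + \frac{1}{2} \left(- \frac{1}{81}\right)} = \frac{1}{-10440 - \frac{1}{162}} = \frac{1}{- \frac{1691281}{162}} = - \frac{162}{1691281}$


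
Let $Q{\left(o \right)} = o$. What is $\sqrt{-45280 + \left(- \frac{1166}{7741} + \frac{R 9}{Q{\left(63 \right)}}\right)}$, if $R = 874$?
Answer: $\frac{8 i \sqrt{2071662049079}}{54187} \approx 212.5 i$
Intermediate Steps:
$\sqrt{-45280 + \left(- \frac{1166}{7741} + \frac{R 9}{Q{\left(63 \right)}}\right)} = \sqrt{-45280 - \left(\frac{1166}{7741} - \frac{874 \cdot 9}{63}\right)} = \sqrt{-45280 + \left(\left(-1166\right) \frac{1}{7741} + 7866 \cdot \frac{1}{63}\right)} = \sqrt{-45280 + \left(- \frac{1166}{7741} + \frac{874}{7}\right)} = \sqrt{-45280 + \frac{6757472}{54187}} = \sqrt{- \frac{2446829888}{54187}} = \frac{8 i \sqrt{2071662049079}}{54187}$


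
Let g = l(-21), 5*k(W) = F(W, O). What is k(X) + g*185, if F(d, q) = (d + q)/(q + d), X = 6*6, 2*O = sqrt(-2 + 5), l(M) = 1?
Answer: 926/5 ≈ 185.20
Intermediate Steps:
O = sqrt(3)/2 (O = sqrt(-2 + 5)/2 = sqrt(3)/2 ≈ 0.86602)
X = 36
F(d, q) = 1 (F(d, q) = (d + q)/(d + q) = 1)
k(W) = 1/5 (k(W) = (1/5)*1 = 1/5)
g = 1
k(X) + g*185 = 1/5 + 1*185 = 1/5 + 185 = 926/5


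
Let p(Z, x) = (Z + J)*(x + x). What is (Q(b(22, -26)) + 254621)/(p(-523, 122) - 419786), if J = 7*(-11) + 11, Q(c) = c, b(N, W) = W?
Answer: -84865/187834 ≈ -0.45181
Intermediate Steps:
J = -66 (J = -77 + 11 = -66)
p(Z, x) = 2*x*(-66 + Z) (p(Z, x) = (Z - 66)*(x + x) = (-66 + Z)*(2*x) = 2*x*(-66 + Z))
(Q(b(22, -26)) + 254621)/(p(-523, 122) - 419786) = (-26 + 254621)/(2*122*(-66 - 523) - 419786) = 254595/(2*122*(-589) - 419786) = 254595/(-143716 - 419786) = 254595/(-563502) = 254595*(-1/563502) = -84865/187834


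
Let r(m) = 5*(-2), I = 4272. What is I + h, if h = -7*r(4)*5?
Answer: 4622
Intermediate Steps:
r(m) = -10
h = 350 (h = -7*(-10)*5 = 70*5 = 350)
I + h = 4272 + 350 = 4622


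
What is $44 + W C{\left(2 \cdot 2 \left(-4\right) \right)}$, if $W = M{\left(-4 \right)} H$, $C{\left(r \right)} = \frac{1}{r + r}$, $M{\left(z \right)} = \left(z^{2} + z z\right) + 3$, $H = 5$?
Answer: $\frac{1233}{32} \approx 38.531$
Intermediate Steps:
$M{\left(z \right)} = 3 + 2 z^{2}$ ($M{\left(z \right)} = \left(z^{2} + z^{2}\right) + 3 = 2 z^{2} + 3 = 3 + 2 z^{2}$)
$C{\left(r \right)} = \frac{1}{2 r}$
$W = 175$ ($W = \left(3 + 2 \left(-4\right)^{2}\right) 5 = \left(3 + 2 \cdot 16\right) 5 = \left(3 + 32\right) 5 = 35 \cdot 5 = 175$)
$44 + W C{\left(2 \cdot 2 \left(-4\right) \right)} = 44 + 175 \frac{1}{2 \cdot 2 \cdot 2 \left(-4\right)} = 44 + 175 \frac{1}{2 \cdot 4 \left(-4\right)} = 44 + 175 \frac{1}{2 \left(-16\right)} = 44 + 175 \cdot \frac{1}{2} \left(- \frac{1}{16}\right) = 44 + 175 \left(- \frac{1}{32}\right) = 44 - \frac{175}{32} = \frac{1233}{32}$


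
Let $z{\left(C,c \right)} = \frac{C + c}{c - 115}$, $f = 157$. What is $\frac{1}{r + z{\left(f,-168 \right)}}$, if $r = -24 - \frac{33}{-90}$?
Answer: $- \frac{8490}{200317} \approx -0.042383$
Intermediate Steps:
$z{\left(C,c \right)} = \frac{C + c}{-115 + c}$
$r = - \frac{709}{30}$ ($r = -24 - - \frac{11}{30} = -24 + \frac{11}{30} = - \frac{709}{30} \approx -23.633$)
$\frac{1}{r + z{\left(f,-168 \right)}} = \frac{1}{- \frac{709}{30} + \frac{157 - 168}{-115 - 168}} = \frac{1}{- \frac{709}{30} + \frac{1}{-283} \left(-11\right)} = \frac{1}{- \frac{709}{30} - - \frac{11}{283}} = \frac{1}{- \frac{709}{30} + \frac{11}{283}} = \frac{1}{- \frac{200317}{8490}} = - \frac{8490}{200317}$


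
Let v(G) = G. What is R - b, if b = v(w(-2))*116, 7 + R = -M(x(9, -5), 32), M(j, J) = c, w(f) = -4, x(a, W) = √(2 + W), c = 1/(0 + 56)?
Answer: 25591/56 ≈ 456.98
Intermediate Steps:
c = 1/56 ≈ 0.017857
M(j, J) = 1/56
R = -393/56 (R = -7 - 1*1/56 = -7 - 1/56 = -393/56 ≈ -7.0179)
b = -464 (b = -4*116 = -464)
R - b = -393/56 - 1*(-464) = -393/56 + 464 = 25591/56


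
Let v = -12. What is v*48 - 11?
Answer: -587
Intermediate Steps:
v*48 - 11 = -12*48 - 11 = -576 - 11 = -587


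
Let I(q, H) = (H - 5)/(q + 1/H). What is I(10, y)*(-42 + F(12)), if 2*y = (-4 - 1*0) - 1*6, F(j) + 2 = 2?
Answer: 300/7 ≈ 42.857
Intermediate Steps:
F(j) = 0 (F(j) = -2 + 2 = 0)
y = -5 (y = ((-4 - 1*0) - 1*6)/2 = ((-4 + 0) - 6)/2 = (-4 - 6)/2 = (1/2)*(-10) = -5)
I(q, H) = (-5 + H)/(q + 1/H)
I(10, y)*(-42 + F(12)) = (-5*(-5 - 5)/(1 - 5*10))*(-42 + 0) = -5*(-10)/(1 - 50)*(-42) = -5*(-10)/(-49)*(-42) = -5*(-1/49)*(-10)*(-42) = -50/49*(-42) = 300/7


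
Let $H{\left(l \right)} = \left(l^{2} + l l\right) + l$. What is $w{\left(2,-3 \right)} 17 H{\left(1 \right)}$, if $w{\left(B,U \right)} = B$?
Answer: $102$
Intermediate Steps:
$H{\left(l \right)} = l + 2 l^{2}$ ($H{\left(l \right)} = \left(l^{2} + l^{2}\right) + l = 2 l^{2} + l = l + 2 l^{2}$)
$w{\left(2,-3 \right)} 17 H{\left(1 \right)} = 2 \cdot 17 \cdot 1 \left(1 + 2 \cdot 1\right) = 34 \cdot 1 \left(1 + 2\right) = 34 \cdot 1 \cdot 3 = 34 \cdot 3 = 102$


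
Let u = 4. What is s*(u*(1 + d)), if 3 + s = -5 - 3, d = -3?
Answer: 88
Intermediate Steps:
s = -11 (s = -3 + (-5 - 3) = -3 - 8 = -11)
s*(u*(1 + d)) = -44*(1 - 3) = -44*(-2) = -11*(-8) = 88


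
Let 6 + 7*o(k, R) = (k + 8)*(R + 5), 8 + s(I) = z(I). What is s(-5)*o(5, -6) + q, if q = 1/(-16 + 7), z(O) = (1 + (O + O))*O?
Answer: -6334/63 ≈ -100.54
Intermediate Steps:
z(O) = O*(1 + 2*O) (z(O) = (1 + 2*O)*O = O*(1 + 2*O))
s(I) = -8 + I*(1 + 2*I)
o(k, R) = -6/7 + (5 + R)*(8 + k)/7 (o(k, R) = -6/7 + ((k + 8)*(R + 5))/7 = -6/7 + ((8 + k)*(5 + R))/7 = -6/7 + ((5 + R)*(8 + k))/7 = -6/7 + (5 + R)*(8 + k)/7)
q = -⅑ (q = 1/(-9) = -⅑ ≈ -0.11111)
s(-5)*o(5, -6) + q = (-8 - 5*(1 + 2*(-5)))*(34/7 + (5/7)*5 + (8/7)*(-6) + (⅐)*(-6)*5) - ⅑ = (-8 - 5*(1 - 10))*(34/7 + 25/7 - 48/7 - 30/7) - ⅑ = (-8 - 5*(-9))*(-19/7) - ⅑ = (-8 + 45)*(-19/7) - ⅑ = 37*(-19/7) - ⅑ = -703/7 - ⅑ = -6334/63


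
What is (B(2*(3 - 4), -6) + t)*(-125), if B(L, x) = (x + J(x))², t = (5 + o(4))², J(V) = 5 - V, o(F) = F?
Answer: -13250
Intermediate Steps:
t = 81 (t = (5 + 4)² = 9² = 81)
B(L, x) = 25 (B(L, x) = (x + (5 - x))² = 5² = 25)
(B(2*(3 - 4), -6) + t)*(-125) = (25 + 81)*(-125) = 106*(-125) = -13250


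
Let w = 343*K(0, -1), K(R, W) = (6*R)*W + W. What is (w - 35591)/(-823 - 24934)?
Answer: 35934/25757 ≈ 1.3951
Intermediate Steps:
K(R, W) = W + 6*R*W (K(R, W) = 6*R*W + W = W + 6*R*W)
w = -343 (w = 343*(-(1 + 6*0)) = 343*(-(1 + 0)) = 343*(-1*1) = 343*(-1) = -343)
(w - 35591)/(-823 - 24934) = (-343 - 35591)/(-823 - 24934) = -35934/(-25757) = -35934*(-1/25757) = 35934/25757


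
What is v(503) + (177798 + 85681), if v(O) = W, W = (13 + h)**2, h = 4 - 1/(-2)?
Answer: 1055141/4 ≈ 2.6379e+5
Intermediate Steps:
h = 9/2 (h = 4 - 1*(-1/2) = 4 + 1/2 = 9/2 ≈ 4.5000)
W = 1225/4 (W = (13 + 9/2)**2 = (35/2)**2 = 1225/4 ≈ 306.25)
v(O) = 1225/4
v(503) + (177798 + 85681) = 1225/4 + (177798 + 85681) = 1225/4 + 263479 = 1055141/4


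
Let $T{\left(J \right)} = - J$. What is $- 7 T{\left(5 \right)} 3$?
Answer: $105$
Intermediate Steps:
$- 7 T{\left(5 \right)} 3 = - 7 \left(\left(-1\right) 5\right) 3 = \left(-7\right) \left(-5\right) 3 = 35 \cdot 3 = 105$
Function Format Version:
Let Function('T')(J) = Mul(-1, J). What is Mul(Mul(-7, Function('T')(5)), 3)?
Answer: 105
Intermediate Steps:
Mul(Mul(-7, Function('T')(5)), 3) = Mul(Mul(-7, Mul(-1, 5)), 3) = Mul(Mul(-7, -5), 3) = Mul(35, 3) = 105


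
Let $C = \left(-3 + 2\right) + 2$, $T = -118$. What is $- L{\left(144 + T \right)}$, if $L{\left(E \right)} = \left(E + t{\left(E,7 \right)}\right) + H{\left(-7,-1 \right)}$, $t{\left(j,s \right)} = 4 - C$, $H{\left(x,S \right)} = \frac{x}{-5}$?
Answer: $- \frac{152}{5} \approx -30.4$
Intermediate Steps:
$H{\left(x,S \right)} = - \frac{x}{5}$ ($H{\left(x,S \right)} = x \left(- \frac{1}{5}\right) = - \frac{x}{5}$)
$C = 1$ ($C = -1 + 2 = 1$)
$t{\left(j,s \right)} = 3$ ($t{\left(j,s \right)} = 4 - 1 = 3$)
$L{\left(E \right)} = \frac{22}{5} + E$ ($L{\left(E \right)} = \left(E + 3\right) - - \frac{7}{5} = \left(3 + E\right) + \frac{7}{5} = \frac{22}{5} + E$)
$- L{\left(144 + T \right)} = - (\frac{22}{5} + \left(144 - 118\right)) = - (\frac{22}{5} + 26) = \left(-1\right) \frac{152}{5} = - \frac{152}{5}$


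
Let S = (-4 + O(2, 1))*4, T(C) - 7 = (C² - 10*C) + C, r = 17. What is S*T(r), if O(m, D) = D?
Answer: -1716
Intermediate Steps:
T(C) = 7 + C² - 9*C (T(C) = 7 + ((C² - 10*C) + C) = 7 + (C² - 9*C) = 7 + C² - 9*C)
S = -12 (S = (-4 + 1)*4 = -3*4 = -12)
S*T(r) = -12*(7 + 17² - 9*17) = -12*(7 + 289 - 153) = -12*143 = -1716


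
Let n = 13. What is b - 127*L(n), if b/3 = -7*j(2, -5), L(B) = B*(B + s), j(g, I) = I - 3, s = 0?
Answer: -21295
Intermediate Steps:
j(g, I) = -3 + I
L(B) = B² (L(B) = B*(B + 0) = B*B = B²)
b = 168 (b = 3*(-7*(-3 - 5)) = 3*(-7*(-8)) = 3*56 = 168)
b - 127*L(n) = 168 - 127*13² = 168 - 127*169 = 168 - 21463 = -21295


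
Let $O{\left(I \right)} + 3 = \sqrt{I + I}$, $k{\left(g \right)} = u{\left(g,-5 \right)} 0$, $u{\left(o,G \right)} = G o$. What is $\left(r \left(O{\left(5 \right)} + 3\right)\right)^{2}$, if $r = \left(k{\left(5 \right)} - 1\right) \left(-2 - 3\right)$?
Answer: $250$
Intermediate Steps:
$k{\left(g \right)} = 0$ ($k{\left(g \right)} = - 5 g 0 = 0$)
$O{\left(I \right)} = -3 + \sqrt{2} \sqrt{I}$ ($O{\left(I \right)} = -3 + \sqrt{I + I} = -3 + \sqrt{2 I} = -3 + \sqrt{2} \sqrt{I}$)
$r = 5$ ($r = \left(0 - 1\right) \left(-2 - 3\right) = \left(-1\right) \left(-5\right) = 5$)
$\left(r \left(O{\left(5 \right)} + 3\right)\right)^{2} = \left(5 \left(\left(-3 + \sqrt{2} \sqrt{5}\right) + 3\right)\right)^{2} = \left(5 \left(\left(-3 + \sqrt{10}\right) + 3\right)\right)^{2} = \left(5 \sqrt{10}\right)^{2} = 250$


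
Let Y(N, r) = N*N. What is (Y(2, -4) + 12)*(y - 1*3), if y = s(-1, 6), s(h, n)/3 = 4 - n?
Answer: -144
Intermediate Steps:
s(h, n) = 12 - 3*n (s(h, n) = 3*(4 - n) = 12 - 3*n)
Y(N, r) = N²
y = -6 (y = 12 - 3*6 = 12 - 18 = -6)
(Y(2, -4) + 12)*(y - 1*3) = (2² + 12)*(-6 - 1*3) = (4 + 12)*(-6 - 3) = 16*(-9) = -144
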